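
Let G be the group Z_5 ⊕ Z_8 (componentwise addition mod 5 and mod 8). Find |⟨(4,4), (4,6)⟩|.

|⟨(4,4)⟩| = 10 and |⟨(4,6)⟩| = 20, so |H| is a multiple of lcm(10, 20) = 20 and divides |G| = 40.
Closing under the operation: H = {(0,0), (0,2), (0,4), (0,6), (1,0), (1,2), (1,4), (1,6), (2,0), (2,2), (2,4), (2,6), (3,0), (3,2), (3,4), (3,6), (4,0), (4,2), (4,4), (4,6)}, so |H| = 20.

20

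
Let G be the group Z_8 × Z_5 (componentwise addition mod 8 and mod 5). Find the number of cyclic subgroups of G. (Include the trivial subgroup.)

Group the elements of G by the cyclic subgroup they generate; each cyclic subgroup of order d accounts for φ(d) elements.
Cyclic subgroups by order — order 1: 1; order 2: 1; order 4: 1; order 5: 1; order 8: 1; order 10: 1; order 20: 1; order 40: 1.
Total: 8.

8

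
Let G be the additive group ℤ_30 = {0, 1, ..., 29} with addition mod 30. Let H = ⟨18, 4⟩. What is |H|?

|⟨18⟩| = 5 and |⟨4⟩| = 15, so |H| is a multiple of lcm(5, 15) = 15 and divides |G| = 30.
Closing under the operation: H = {0, 2, 4, 6, 8, 10, 12, 14, 16, 18, 20, 22, 24, 26, 28}, so |H| = 15.

15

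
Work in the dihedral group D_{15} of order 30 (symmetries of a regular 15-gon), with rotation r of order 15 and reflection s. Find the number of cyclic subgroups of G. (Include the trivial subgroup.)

19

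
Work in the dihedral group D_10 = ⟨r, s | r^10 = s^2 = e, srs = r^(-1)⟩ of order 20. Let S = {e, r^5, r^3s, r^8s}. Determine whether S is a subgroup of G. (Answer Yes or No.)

|S| = 4 divides |G| = 20, consistent with Lagrange.
S contains the identity, every element's inverse is in S, and S is closed under ·: it is a subgroup.

Yes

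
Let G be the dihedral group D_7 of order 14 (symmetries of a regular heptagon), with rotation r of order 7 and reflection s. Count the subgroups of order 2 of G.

7

|G| = 14 and 2 | 14, so subgroups of order 2 are possible by Lagrange.
The subgroups of order 2 are: {e, r^2s}; {e, r^3s}; {e, r^4s}; {e, r^5s}; … (7 in all).
So G has 7 subgroups of order 2.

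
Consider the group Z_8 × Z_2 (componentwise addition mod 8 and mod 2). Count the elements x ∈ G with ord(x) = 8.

8

An element (a,b) has order lcm(ord(a), ord(b)); count pairs with lcm equal to 8.
Enumerating gives 8 such elements.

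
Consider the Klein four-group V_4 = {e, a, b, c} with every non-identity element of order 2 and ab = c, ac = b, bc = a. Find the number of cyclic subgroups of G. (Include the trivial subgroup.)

4

Each element a generates a cyclic subgroup ⟨a⟩; distinct elements may generate the same one (a cyclic group of order d has φ(d) generators).
Cyclic subgroups by order — order 1: 1; order 2: 3.
Total: 4.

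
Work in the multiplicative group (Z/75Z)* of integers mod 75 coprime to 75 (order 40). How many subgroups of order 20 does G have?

3

|G| = 40 and 20 | 40, so subgroups of order 20 are possible by Lagrange.
The subgroups of order 20 are: {1, 4, 11, 14, 16, 19, 26, 29, 31, 34, 41, 44, 46, 49, 56, 59, 61, 64, 71, 74}; {1, 4, 7, 13, 16, 19, 22, 28, 31, 34, 37, 43, 46, 49, 52, 58, 61, 64, 67, 73}; {1, 2, 4, 8, 16, 17, 19, 23, 31, 32, 34, 38, 46, 47, 49, 53, 61, 62, 64, 68}.
So G has 3 subgroups of order 20.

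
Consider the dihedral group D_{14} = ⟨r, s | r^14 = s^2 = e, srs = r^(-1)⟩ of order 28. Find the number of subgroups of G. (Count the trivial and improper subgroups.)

|G| = 28, so by Lagrange every subgroup order divides 28. Divisors: 1, 2, 4, 7, 14, 28.
Subgroups by order — order 1: 1; order 2: 15; order 4: 7; order 7: 1; order 14: 3; order 28: 1.
Total: 1 + 15 + 7 + 1 + 3 + 1 = 28.

28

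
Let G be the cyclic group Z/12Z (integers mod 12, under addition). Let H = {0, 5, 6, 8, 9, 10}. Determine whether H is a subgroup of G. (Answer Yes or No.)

No

5 ∈ H but its inverse 7 ∉ H, so H is not a subgroup.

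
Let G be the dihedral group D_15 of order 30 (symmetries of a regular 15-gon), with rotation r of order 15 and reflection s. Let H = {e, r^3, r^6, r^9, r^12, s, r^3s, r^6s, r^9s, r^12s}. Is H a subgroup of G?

Yes

|H| = 10 divides |G| = 30, consistent with Lagrange.
H contains the identity, every element's inverse is in H, and H is closed under ·: it is a subgroup.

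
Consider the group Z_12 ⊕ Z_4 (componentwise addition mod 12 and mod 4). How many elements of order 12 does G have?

24

An element (a,b) has order lcm(ord(a), ord(b)); count pairs with lcm equal to 12.
Enumerating gives 24 such elements.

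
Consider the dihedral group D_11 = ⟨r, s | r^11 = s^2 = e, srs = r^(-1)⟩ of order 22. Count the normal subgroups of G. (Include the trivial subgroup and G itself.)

G has 14 subgroups. Checking conjugation-invariance by order — order 1: 1/1 normal; order 2: 0/11 normal; order 11: 1/1 normal; order 22: 1/1 normal.
Total normal subgroups: 3.

3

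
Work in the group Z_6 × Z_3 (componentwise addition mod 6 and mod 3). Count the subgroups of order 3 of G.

4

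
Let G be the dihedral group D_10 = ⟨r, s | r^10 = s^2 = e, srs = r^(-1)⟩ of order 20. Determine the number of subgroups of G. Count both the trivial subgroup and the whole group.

22

|G| = 20, so by Lagrange every subgroup order divides 20. Divisors: 1, 2, 4, 5, 10, 20.
Subgroups by order — order 1: 1; order 2: 11; order 4: 5; order 5: 1; order 10: 3; order 20: 1.
Total: 1 + 11 + 5 + 1 + 3 + 1 = 22.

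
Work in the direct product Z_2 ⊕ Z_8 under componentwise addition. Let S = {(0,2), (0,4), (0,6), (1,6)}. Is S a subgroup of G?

The identity (0,0) ∉ S, so S is not a subgroup.

No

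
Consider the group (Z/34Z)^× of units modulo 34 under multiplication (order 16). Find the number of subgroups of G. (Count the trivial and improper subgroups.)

5

|G| = 16, so by Lagrange every subgroup order divides 16. Divisors: 1, 2, 4, 8, 16.
Subgroups by order — order 1: 1; order 2: 1; order 4: 1; order 8: 1; order 16: 1.
Total: 1 + 1 + 1 + 1 + 1 = 5.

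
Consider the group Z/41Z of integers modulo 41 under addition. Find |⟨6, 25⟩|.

|⟨6⟩| = 41 and |⟨25⟩| = 41, so |H| is a multiple of lcm(41, 41) = 41 and divides |G| = 41.
Closing {6, 25} under the group operation gives all of G, so |H| = 41.

41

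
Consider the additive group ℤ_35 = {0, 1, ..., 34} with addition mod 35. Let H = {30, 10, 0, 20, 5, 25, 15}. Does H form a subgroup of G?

|H| = 7 divides |G| = 35, consistent with Lagrange.
H contains the identity, every element's inverse is in H, and H is closed under +: it is a subgroup.
In fact H = ⟨20⟩.

Yes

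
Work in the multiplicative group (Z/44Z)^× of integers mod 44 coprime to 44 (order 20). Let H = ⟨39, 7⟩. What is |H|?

10

|⟨39⟩| = 10 and |⟨7⟩| = 10, so |H| is a multiple of lcm(10, 10) = 10 and divides |G| = 20.
Closing under the operation: H = {1, 5, 7, 9, 19, 25, 35, 37, 39, 43}, so |H| = 10.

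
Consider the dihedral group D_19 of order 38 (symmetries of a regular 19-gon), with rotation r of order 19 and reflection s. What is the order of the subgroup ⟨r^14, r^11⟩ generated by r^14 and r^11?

|⟨r^14⟩| = 19 and |⟨r^11⟩| = 19, so |H| is a multiple of lcm(19, 19) = 19 and divides |G| = 38.
Closing under the operation: H = {e, r, r^2, r^3, r^4, r^5, r^6, r^7, r^8, r^9, r^10, r^11, r^12, r^13, r^14, r^15, r^16, r^17, r^18}, so |H| = 19.

19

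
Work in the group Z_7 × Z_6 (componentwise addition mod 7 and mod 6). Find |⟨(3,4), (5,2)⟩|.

|⟨(3,4)⟩| = 21 and |⟨(5,2)⟩| = 21, so |H| is a multiple of lcm(21, 21) = 21 and divides |G| = 42.
Closing under the operation: H = {(0,0), (0,2), (0,4), (1,0), (1,2), (1,4), (2,0), (2,2), (2,4), (3,0), (3,2), (3,4), (4,0), (4,2), (4,4), (5,0), (5,2), (5,4), (6,0), (6,2), (6,4)}, so |H| = 21.

21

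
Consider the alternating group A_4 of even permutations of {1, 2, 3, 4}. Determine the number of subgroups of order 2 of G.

3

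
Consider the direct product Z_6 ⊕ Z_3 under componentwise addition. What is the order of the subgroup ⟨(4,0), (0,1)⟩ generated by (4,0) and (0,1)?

|⟨(4,0)⟩| = 3 and |⟨(0,1)⟩| = 3, so |H| is a multiple of lcm(3, 3) = 3 and divides |G| = 18.
Closing under the operation: H = {(0,0), (0,1), (0,2), (2,0), (2,1), (2,2), (4,0), (4,1), (4,2)}, so |H| = 9.

9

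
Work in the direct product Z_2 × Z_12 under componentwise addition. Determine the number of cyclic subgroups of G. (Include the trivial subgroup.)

Group the elements of G by the cyclic subgroup they generate; each cyclic subgroup of order d accounts for φ(d) elements.
Cyclic subgroups by order — order 1: 1; order 2: 3; order 3: 1; order 4: 2; order 6: 3; order 12: 2.
Total: 12.

12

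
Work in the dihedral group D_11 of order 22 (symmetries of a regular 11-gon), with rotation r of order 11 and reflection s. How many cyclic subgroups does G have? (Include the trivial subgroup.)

Each element a generates a cyclic subgroup ⟨a⟩; distinct elements may generate the same one (a cyclic group of order d has φ(d) generators).
Cyclic subgroups by order — order 1: 1; order 2: 11; order 11: 1.
Total: 13.

13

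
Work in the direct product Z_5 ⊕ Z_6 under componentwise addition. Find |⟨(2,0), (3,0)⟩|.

5

|⟨(2,0)⟩| = 5 and |⟨(3,0)⟩| = 5, so |H| is a multiple of lcm(5, 5) = 5 and divides |G| = 30.
Closing under the operation: H = {(0,0), (1,0), (2,0), (3,0), (4,0)}, so |H| = 5.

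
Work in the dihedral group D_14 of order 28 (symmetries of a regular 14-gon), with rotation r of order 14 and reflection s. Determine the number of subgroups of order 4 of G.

7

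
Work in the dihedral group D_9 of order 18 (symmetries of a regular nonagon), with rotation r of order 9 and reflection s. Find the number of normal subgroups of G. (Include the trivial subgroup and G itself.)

G has 16 subgroups. Checking conjugation-invariance by order — order 1: 1/1 normal; order 2: 0/9 normal; order 3: 1/1 normal; order 6: 0/3 normal; order 9: 1/1 normal; order 18: 1/1 normal.
Total normal subgroups: 4.

4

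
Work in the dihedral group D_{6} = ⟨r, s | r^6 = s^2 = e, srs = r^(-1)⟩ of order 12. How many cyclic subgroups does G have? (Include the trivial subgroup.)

Group the elements of G by the cyclic subgroup they generate; each cyclic subgroup of order d accounts for φ(d) elements.
Cyclic subgroups by order — order 1: 1; order 2: 7; order 3: 1; order 6: 1.
Total: 10.

10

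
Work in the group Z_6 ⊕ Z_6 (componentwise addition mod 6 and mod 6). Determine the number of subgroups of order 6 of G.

|G| = 36 and 6 | 36, so subgroups of order 6 are possible by Lagrange.
The subgroups of order 6 are: {(0,0), (0,1), (0,2), (0,3), (0,4), (0,5)}; {(0,0), (0,2), (0,4), (3,0), (3,2), (3,4)}; {(0,0), (0,2), (0,4), (3,1), (3,3), (3,5)}; {(0,0), (0,3), (2,0), (2,3), (4,0), (4,3)}; … (12 in all).
So G has 12 subgroups of order 6.

12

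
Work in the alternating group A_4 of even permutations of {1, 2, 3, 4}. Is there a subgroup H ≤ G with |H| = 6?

6 | 12, so Lagrange does not rule it out; but checking all subgroups of G, none has order 6.
(A_4 is the standard example that the converse of Lagrange fails.)

No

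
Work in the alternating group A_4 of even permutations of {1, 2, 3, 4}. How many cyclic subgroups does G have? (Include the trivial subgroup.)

A cyclic subgroup of order d is generated by each of its φ(d) elements of order d, so the cyclic subgroups of order d number (#elements of order d)/φ(d).
Cyclic subgroups by order — order 1: 1; order 2: 3; order 3: 4.
Total: 8.

8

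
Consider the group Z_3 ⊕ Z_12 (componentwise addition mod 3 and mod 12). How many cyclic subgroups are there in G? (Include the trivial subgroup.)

15

A cyclic subgroup of order d is generated by each of its φ(d) elements of order d, so the cyclic subgroups of order d number (#elements of order d)/φ(d).
Cyclic subgroups by order — order 1: 1; order 2: 1; order 3: 4; order 4: 1; order 6: 4; order 12: 4.
Total: 15.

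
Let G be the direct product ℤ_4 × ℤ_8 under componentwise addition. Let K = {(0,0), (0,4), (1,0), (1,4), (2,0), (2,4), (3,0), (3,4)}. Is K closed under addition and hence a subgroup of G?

|K| = 8 divides |G| = 32, consistent with Lagrange.
K contains the identity, every element's inverse is in K, and K is closed under +: it is a subgroup.

Yes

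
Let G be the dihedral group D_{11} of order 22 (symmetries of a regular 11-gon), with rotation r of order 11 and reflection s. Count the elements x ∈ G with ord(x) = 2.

11

Enumerating element orders in G gives 11 elements of order 2.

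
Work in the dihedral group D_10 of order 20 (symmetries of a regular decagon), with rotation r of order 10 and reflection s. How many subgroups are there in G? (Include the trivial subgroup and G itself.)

|G| = 20, so by Lagrange every subgroup order divides 20. Divisors: 1, 2, 4, 5, 10, 20.
Subgroups by order — order 1: 1; order 2: 11; order 4: 5; order 5: 1; order 10: 3; order 20: 1.
Total: 1 + 11 + 5 + 1 + 3 + 1 = 22.

22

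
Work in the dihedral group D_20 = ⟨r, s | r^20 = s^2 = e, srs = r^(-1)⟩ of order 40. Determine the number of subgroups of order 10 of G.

|G| = 40 and 10 | 40, so subgroups of order 10 are possible by Lagrange.
The subgroups of order 10 are: {e, r^2, r^4, r^6, r^8, r^10, r^12, r^14, r^16, r^18}; {e, r^4, r^8, r^12, r^16, r^2s, r^6s, r^10s, r^14s, r^18s}; {e, r^4, r^8, r^12, r^16, r^3s, r^7s, r^11s, r^15s, r^19s}; {e, r^4, r^8, r^12, r^16, s, r^4s, r^8s, r^12s, r^16s}; … (5 in all).
So G has 5 subgroups of order 10.

5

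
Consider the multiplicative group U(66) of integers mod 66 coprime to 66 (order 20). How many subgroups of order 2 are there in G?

3

|G| = 20 and 2 | 20, so subgroups of order 2 are possible by Lagrange.
The subgroups of order 2 are: {1, 23}; {1, 43}; {1, 65}.
So G has 3 subgroups of order 2.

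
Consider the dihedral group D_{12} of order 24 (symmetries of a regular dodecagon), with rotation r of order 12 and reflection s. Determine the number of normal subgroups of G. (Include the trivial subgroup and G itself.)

G has 34 subgroups. Checking conjugation-invariance by order — order 1: 1/1 normal; order 2: 1/13 normal; order 3: 1/1 normal; order 4: 1/7 normal; order 6: 1/5 normal; order 8: 0/3 normal; order 12: 3/3 normal; order 24: 1/1 normal.
Total normal subgroups: 9.

9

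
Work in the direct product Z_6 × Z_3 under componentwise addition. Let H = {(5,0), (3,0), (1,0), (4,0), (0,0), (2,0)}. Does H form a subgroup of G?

|H| = 6 divides |G| = 18, consistent with Lagrange.
H contains the identity, every element's inverse is in H, and H is closed under +: it is a subgroup.
In fact H = ⟨(5,0)⟩.

Yes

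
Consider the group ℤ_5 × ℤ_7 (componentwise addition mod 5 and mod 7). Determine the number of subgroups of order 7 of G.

1

|G| = 35 and 7 | 35, so subgroups of order 7 are possible by Lagrange.
The subgroups of order 7 are: {(0,0), (0,1), (0,2), (0,3), (0,4), (0,5), (0,6)}.
So G has 1 subgroup of order 7.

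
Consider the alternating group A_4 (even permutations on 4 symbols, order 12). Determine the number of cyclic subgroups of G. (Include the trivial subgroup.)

8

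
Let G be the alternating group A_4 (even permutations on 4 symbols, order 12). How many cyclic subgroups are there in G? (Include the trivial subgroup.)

8

Each element a generates a cyclic subgroup ⟨a⟩; distinct elements may generate the same one (a cyclic group of order d has φ(d) generators).
Cyclic subgroups by order — order 1: 1; order 2: 3; order 3: 4.
Total: 8.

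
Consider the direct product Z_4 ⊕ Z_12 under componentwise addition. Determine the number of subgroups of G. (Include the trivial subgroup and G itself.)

|G| = 48, so by Lagrange every subgroup order divides 48. Divisors: 1, 2, 3, 4, 6, 8, 12, 16, 24, 48.
Subgroups by order — order 1: 1; order 2: 3; order 3: 1; order 4: 7; order 6: 3; order 8: 3; order 12: 7; order 16: 1; order 24: 3; order 48: 1.
Total: 1 + 3 + 1 + 7 + 3 + 3 + 7 + 1 + 3 + 1 = 30.

30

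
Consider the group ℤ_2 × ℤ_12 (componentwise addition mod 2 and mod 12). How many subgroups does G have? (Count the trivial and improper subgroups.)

16

|G| = 24, so by Lagrange every subgroup order divides 24. Divisors: 1, 2, 3, 4, 6, 8, 12, 24.
Subgroups by order — order 1: 1; order 2: 3; order 3: 1; order 4: 3; order 6: 3; order 8: 1; order 12: 3; order 24: 1.
Total: 1 + 3 + 1 + 3 + 3 + 1 + 3 + 1 = 16.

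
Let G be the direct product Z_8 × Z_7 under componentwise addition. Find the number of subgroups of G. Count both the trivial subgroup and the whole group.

8

|G| = 56, so by Lagrange every subgroup order divides 56. Divisors: 1, 2, 4, 7, 8, 14, 28, 56.
Subgroups by order — order 1: 1; order 2: 1; order 4: 1; order 7: 1; order 8: 1; order 14: 1; order 28: 1; order 56: 1.
Total: 1 + 1 + 1 + 1 + 1 + 1 + 1 + 1 = 8.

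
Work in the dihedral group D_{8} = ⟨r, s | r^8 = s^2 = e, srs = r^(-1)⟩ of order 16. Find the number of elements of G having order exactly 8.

4

The elements of order 8 are: r, r^3, r^5, r^7.
That's 4.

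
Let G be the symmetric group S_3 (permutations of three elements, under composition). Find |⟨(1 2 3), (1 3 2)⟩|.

3

|⟨(1 2 3)⟩| = 3 and |⟨(1 3 2)⟩| = 3, so |H| is a multiple of lcm(3, 3) = 3 and divides |G| = 6.
Closing under the operation: H = {e, (1 2 3), (1 3 2)}, so |H| = 3.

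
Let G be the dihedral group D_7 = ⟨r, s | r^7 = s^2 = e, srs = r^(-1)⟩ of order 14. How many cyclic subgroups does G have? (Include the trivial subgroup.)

Group the elements of G by the cyclic subgroup they generate; each cyclic subgroup of order d accounts for φ(d) elements.
Cyclic subgroups by order — order 1: 1; order 2: 7; order 7: 1.
Total: 9.

9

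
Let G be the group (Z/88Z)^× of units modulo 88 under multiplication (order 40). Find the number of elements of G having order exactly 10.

Enumerating element orders in G gives 28 elements of order 10.

28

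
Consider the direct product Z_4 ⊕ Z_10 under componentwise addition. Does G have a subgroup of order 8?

Yes

8 | 40. A subgroup of order 8 is {(0,0), (0,5), (1,0), (1,5), (2,0), (2,5), (3,0), (3,5)}.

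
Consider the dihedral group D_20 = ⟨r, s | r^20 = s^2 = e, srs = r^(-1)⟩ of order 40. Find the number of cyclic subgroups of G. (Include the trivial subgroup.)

26

Group the elements of G by the cyclic subgroup they generate; each cyclic subgroup of order d accounts for φ(d) elements.
Cyclic subgroups by order — order 1: 1; order 2: 21; order 4: 1; order 5: 1; order 10: 1; order 20: 1.
Total: 26.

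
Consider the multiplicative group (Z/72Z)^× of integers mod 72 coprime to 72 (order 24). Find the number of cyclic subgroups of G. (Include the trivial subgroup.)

Group the elements of G by the cyclic subgroup they generate; each cyclic subgroup of order d accounts for φ(d) elements.
Cyclic subgroups by order — order 1: 1; order 2: 7; order 3: 1; order 6: 7.
Total: 16.

16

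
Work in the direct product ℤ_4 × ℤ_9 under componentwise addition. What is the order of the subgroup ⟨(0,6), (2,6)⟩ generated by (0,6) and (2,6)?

6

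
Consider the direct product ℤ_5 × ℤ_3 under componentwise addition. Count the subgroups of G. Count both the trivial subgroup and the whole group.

|G| = 15, so by Lagrange every subgroup order divides 15. Divisors: 1, 3, 5, 15.
Subgroups by order — order 1: 1; order 3: 1; order 5: 1; order 15: 1.
Total: 1 + 1 + 1 + 1 = 4.

4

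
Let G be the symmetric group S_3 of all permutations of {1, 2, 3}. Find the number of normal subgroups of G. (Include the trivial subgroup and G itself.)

G has 6 subgroups. Checking conjugation-invariance by order — order 1: 1/1 normal; order 2: 0/3 normal; order 3: 1/1 normal; order 6: 1/1 normal.
Total normal subgroups: 3.

3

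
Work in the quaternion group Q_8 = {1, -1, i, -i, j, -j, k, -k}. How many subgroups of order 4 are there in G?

|G| = 8 and 4 | 8, so subgroups of order 4 are possible by Lagrange.
The subgroups of order 4 are: {1, -1, i, -i}; {1, -1, j, -j}; {1, -1, k, -k}.
So G has 3 subgroups of order 4.

3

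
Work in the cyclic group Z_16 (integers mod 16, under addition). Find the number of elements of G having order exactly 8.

4

In a cyclic group of order 16, the number of elements of order d (for d | 16) is φ(d).
φ(8) = 4.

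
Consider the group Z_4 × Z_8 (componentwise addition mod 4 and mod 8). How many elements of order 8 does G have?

16

An element (a,b) has order lcm(ord(a), ord(b)); count pairs with lcm equal to 8.
Enumerating gives 16 such elements.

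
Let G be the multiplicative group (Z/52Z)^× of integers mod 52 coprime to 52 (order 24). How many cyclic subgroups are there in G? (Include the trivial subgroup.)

A cyclic subgroup of order d is generated by each of its φ(d) elements of order d, so the cyclic subgroups of order d number (#elements of order d)/φ(d).
Cyclic subgroups by order — order 1: 1; order 2: 3; order 3: 1; order 4: 2; order 6: 3; order 12: 2.
Total: 12.

12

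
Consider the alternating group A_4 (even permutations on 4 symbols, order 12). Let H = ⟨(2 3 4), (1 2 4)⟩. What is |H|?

12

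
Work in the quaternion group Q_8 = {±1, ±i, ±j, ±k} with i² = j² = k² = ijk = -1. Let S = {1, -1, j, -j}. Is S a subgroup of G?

Yes

|S| = 4 divides |G| = 8, consistent with Lagrange.
S contains the identity, every element's inverse is in S, and S is closed under ·: it is a subgroup.
In fact S = ⟨j⟩.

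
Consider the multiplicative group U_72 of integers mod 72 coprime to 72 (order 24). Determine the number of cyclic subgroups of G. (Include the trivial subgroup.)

16

Group the elements of G by the cyclic subgroup they generate; each cyclic subgroup of order d accounts for φ(d) elements.
Cyclic subgroups by order — order 1: 1; order 2: 7; order 3: 1; order 6: 7.
Total: 16.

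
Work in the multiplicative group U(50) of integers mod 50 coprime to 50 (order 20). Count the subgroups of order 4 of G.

1

|G| = 20 and 4 | 20, so subgroups of order 4 are possible by Lagrange.
The subgroups of order 4 are: {1, 7, 43, 49}.
So G has 1 subgroup of order 4.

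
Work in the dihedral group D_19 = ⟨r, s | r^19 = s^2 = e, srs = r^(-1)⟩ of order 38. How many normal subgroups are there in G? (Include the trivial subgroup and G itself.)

3

G has 22 subgroups. Checking conjugation-invariance by order — order 1: 1/1 normal; order 2: 0/19 normal; order 19: 1/1 normal; order 38: 1/1 normal.
Total normal subgroups: 3.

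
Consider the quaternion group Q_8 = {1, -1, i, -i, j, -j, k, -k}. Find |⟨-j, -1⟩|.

4

|⟨-j⟩| = 4 and |⟨-1⟩| = 2, so |H| is a multiple of lcm(4, 2) = 4 and divides |G| = 8.
Closing under the operation: H = {1, -1, j, -j}, so |H| = 4.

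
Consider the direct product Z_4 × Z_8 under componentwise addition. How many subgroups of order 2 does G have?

3

|G| = 32 and 2 | 32, so subgroups of order 2 are possible by Lagrange.
The subgroups of order 2 are: {(0,0), (0,4)}; {(0,0), (2,0)}; {(0,0), (2,4)}.
So G has 3 subgroups of order 2.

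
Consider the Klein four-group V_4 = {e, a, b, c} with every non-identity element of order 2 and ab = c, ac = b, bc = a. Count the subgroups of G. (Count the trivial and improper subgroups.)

5

|G| = 4, so by Lagrange every subgroup order divides 4. Divisors: 1, 2, 4.
Subgroups by order — order 1: 1; order 2: 3; order 4: 1.
Total: 1 + 3 + 1 = 5.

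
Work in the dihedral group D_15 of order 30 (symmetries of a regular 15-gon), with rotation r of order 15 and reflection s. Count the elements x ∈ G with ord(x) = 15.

8

The elements of order 15 are: r, r^2, r^4, r^7, r^8, r^11, r^13, r^14.
That's 8.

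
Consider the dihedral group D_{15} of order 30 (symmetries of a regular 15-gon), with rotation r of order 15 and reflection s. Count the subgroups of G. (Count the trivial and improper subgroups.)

28

|G| = 30, so by Lagrange every subgroup order divides 30. Divisors: 1, 2, 3, 5, 6, 10, 15, 30.
Subgroups by order — order 1: 1; order 2: 15; order 3: 1; order 5: 1; order 6: 5; order 10: 3; order 15: 1; order 30: 1.
Total: 1 + 15 + 1 + 1 + 5 + 3 + 1 + 1 = 28.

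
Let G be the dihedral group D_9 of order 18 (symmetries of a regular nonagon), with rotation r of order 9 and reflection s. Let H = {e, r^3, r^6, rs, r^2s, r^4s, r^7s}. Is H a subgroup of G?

No

|H| = 7 does not divide |G| = 18, so by Lagrange H is not a subgroup.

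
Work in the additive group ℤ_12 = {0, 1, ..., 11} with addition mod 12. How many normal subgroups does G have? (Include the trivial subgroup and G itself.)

6

G is abelian, so every subgroup is normal.
G has 6 subgroups in total, hence 6 normal subgroups.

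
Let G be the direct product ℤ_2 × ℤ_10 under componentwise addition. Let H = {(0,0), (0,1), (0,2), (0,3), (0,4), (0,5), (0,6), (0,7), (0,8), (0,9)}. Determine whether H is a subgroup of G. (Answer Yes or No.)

|H| = 10 divides |G| = 20, consistent with Lagrange.
H contains the identity, every element's inverse is in H, and H is closed under +: it is a subgroup.
In fact H = ⟨(0,1)⟩.

Yes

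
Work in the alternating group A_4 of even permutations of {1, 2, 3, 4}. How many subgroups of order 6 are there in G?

0

|G| = 12 and 6 | 12, so subgroups of order 6 are possible by Lagrange.
Checking all subgroups of G, none has order 6.
So G has 0 subgroups of order 6.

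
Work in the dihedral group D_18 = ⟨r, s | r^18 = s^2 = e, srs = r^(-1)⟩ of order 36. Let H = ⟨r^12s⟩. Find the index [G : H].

|⟨r^12s⟩| = 2 and |G| = 36.
By Lagrange, [G : H] = |G|/|H| = 36/2 = 18.

18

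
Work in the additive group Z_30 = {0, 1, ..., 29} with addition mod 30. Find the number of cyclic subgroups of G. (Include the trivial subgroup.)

8

Each element a generates a cyclic subgroup ⟨a⟩; distinct elements may generate the same one (a cyclic group of order d has φ(d) generators).
Cyclic subgroups by order — order 1: 1; order 2: 1; order 3: 1; order 5: 1; order 6: 1; order 10: 1; order 15: 1; order 30: 1.
Total: 8.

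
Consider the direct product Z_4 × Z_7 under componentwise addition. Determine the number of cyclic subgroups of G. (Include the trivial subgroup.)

6

Each element a generates a cyclic subgroup ⟨a⟩; distinct elements may generate the same one (a cyclic group of order d has φ(d) generators).
Cyclic subgroups by order — order 1: 1; order 2: 1; order 4: 1; order 7: 1; order 14: 1; order 28: 1.
Total: 6.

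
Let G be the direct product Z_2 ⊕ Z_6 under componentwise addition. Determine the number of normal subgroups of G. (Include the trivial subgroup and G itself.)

10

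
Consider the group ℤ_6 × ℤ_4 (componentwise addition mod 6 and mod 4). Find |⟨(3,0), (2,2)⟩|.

12

|⟨(3,0)⟩| = 2 and |⟨(2,2)⟩| = 6, so |H| is a multiple of lcm(2, 6) = 6 and divides |G| = 24.
Closing under the operation: H = {(0,0), (0,2), (1,0), (1,2), (2,0), (2,2), (3,0), (3,2), (4,0), (4,2), (5,0), (5,2)}, so |H| = 12.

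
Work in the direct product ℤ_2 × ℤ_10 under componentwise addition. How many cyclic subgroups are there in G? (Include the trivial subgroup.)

8

A cyclic subgroup of order d is generated by each of its φ(d) elements of order d, so the cyclic subgroups of order d number (#elements of order d)/φ(d).
Cyclic subgroups by order — order 1: 1; order 2: 3; order 5: 1; order 10: 3.
Total: 8.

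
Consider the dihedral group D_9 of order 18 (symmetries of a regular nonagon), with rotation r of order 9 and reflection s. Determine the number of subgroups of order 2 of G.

|G| = 18 and 2 | 18, so subgroups of order 2 are possible by Lagrange.
The subgroups of order 2 are: {e, r^2s}; {e, r^3s}; {e, r^4s}; {e, r^5s}; … (9 in all).
So G has 9 subgroups of order 2.

9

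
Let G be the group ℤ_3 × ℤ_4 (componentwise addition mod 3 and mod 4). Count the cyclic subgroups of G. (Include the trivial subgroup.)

6

A cyclic subgroup of order d is generated by each of its φ(d) elements of order d, so the cyclic subgroups of order d number (#elements of order d)/φ(d).
Cyclic subgroups by order — order 1: 1; order 2: 1; order 3: 1; order 4: 1; order 6: 1; order 12: 1.
Total: 6.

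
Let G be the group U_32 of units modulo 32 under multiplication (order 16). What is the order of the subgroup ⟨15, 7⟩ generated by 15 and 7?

|⟨15⟩| = 2 and |⟨7⟩| = 4, so |H| is a multiple of lcm(2, 4) = 4 and divides |G| = 16.
Closing under the operation: H = {1, 7, 9, 15, 17, 23, 25, 31}, so |H| = 8.

8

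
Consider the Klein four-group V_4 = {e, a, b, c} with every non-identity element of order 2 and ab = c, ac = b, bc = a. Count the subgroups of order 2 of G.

3

|G| = 4 and 2 | 4, so subgroups of order 2 are possible by Lagrange.
The subgroups of order 2 are: {e, a}; {e, b}; {e, c}.
So G has 3 subgroups of order 2.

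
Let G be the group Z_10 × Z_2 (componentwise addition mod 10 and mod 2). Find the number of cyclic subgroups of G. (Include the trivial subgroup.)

8

A cyclic subgroup of order d is generated by each of its φ(d) elements of order d, so the cyclic subgroups of order d number (#elements of order d)/φ(d).
Cyclic subgroups by order — order 1: 1; order 2: 3; order 5: 1; order 10: 3.
Total: 8.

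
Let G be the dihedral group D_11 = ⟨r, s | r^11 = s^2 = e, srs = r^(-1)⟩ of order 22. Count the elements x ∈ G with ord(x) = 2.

Enumerating element orders in G gives 11 elements of order 2.

11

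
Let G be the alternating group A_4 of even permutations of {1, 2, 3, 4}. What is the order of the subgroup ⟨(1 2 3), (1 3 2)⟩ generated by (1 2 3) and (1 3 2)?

3

|⟨(1 2 3)⟩| = 3 and |⟨(1 3 2)⟩| = 3, so |H| is a multiple of lcm(3, 3) = 3 and divides |G| = 12.
Closing under the operation: H = {e, (1 2 3), (1 3 2)}, so |H| = 3.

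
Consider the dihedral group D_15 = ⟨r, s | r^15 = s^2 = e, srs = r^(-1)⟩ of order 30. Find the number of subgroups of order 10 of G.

|G| = 30 and 10 | 30, so subgroups of order 10 are possible by Lagrange.
The subgroups of order 10 are: {e, r^3, r^6, r^9, r^12, rs, r^4s, r^7s, r^10s, r^13s}; {e, r^3, r^6, r^9, r^12, r^2s, r^5s, r^8s, r^11s, r^14s}; {e, r^3, r^6, r^9, r^12, s, r^3s, r^6s, r^9s, r^12s}.
So G has 3 subgroups of order 10.

3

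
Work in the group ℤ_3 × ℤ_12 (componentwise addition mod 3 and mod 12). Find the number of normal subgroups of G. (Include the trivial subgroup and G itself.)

G is abelian, so every subgroup is normal.
G has 18 subgroups in total, hence 18 normal subgroups.

18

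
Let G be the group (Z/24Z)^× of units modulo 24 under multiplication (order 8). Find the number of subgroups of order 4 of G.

7

|G| = 8 and 4 | 8, so subgroups of order 4 are possible by Lagrange.
The subgroups of order 4 are: {1, 11, 13, 23}; {1, 11, 17, 19}; {1, 5, 7, 11}; {1, 5, 13, 17}; … (7 in all).
So G has 7 subgroups of order 4.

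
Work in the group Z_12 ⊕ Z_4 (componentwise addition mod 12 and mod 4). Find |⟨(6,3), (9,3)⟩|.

16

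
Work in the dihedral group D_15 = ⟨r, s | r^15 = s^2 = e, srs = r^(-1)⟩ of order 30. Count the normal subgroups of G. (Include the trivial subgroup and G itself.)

G has 28 subgroups. Checking conjugation-invariance by order — order 1: 1/1 normal; order 2: 0/15 normal; order 3: 1/1 normal; order 5: 1/1 normal; order 6: 0/5 normal; order 10: 0/3 normal; order 15: 1/1 normal; order 30: 1/1 normal.
Total normal subgroups: 5.

5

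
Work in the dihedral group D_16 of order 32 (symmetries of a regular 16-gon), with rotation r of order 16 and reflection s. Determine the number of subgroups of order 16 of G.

3

|G| = 32 and 16 | 32, so subgroups of order 16 are possible by Lagrange.
The subgroups of order 16 are: {e, r, r^2, r^3, r^4, r^5, r^6, r^7, r^8, r^9, r^10, r^11, r^12, r^13, r^14, r^15}; {e, r^2, r^4, r^6, r^8, r^10, r^12, r^14, s, r^2s, r^4s, r^6s, r^8s, r^10s, r^12s, r^14s}; {e, r^2, r^4, r^6, r^8, r^10, r^12, r^14, rs, r^3s, r^5s, r^7s, r^9s, r^11s, r^13s, r^15s}.
So G has 3 subgroups of order 16.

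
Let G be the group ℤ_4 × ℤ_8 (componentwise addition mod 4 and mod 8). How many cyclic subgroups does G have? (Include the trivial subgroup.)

A cyclic subgroup of order d is generated by each of its φ(d) elements of order d, so the cyclic subgroups of order d number (#elements of order d)/φ(d).
Cyclic subgroups by order — order 1: 1; order 2: 3; order 4: 6; order 8: 4.
Total: 14.

14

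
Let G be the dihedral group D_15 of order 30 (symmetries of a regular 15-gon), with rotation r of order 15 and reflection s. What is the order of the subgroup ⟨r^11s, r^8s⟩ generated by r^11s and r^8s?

|⟨r^11s⟩| = 2 and |⟨r^8s⟩| = 2, so |H| is a multiple of lcm(2, 2) = 2 and divides |G| = 30.
Closing under the operation: H = {e, r^3, r^6, r^9, r^12, r^2s, r^5s, r^8s, r^11s, r^14s}, so |H| = 10.

10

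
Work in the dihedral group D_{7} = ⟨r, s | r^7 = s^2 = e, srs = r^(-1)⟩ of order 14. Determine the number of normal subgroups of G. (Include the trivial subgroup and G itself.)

G has 10 subgroups. Checking conjugation-invariance by order — order 1: 1/1 normal; order 2: 0/7 normal; order 7: 1/1 normal; order 14: 1/1 normal.
Total normal subgroups: 3.

3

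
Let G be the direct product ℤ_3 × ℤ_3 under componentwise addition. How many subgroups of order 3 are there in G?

|G| = 9 and 3 | 9, so subgroups of order 3 are possible by Lagrange.
The subgroups of order 3 are: {(0,0), (0,1), (0,2)}; {(0,0), (1,0), (2,0)}; {(0,0), (1,1), (2,2)}; {(0,0), (1,2), (2,1)}.
So G has 4 subgroups of order 3.

4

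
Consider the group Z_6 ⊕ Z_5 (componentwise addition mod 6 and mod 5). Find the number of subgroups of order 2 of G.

|G| = 30 and 2 | 30, so subgroups of order 2 are possible by Lagrange.
The subgroups of order 2 are: {(0,0), (3,0)}.
So G has 1 subgroup of order 2.

1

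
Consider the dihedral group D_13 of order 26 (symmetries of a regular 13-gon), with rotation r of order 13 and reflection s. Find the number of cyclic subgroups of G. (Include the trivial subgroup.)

Each element a generates a cyclic subgroup ⟨a⟩; distinct elements may generate the same one (a cyclic group of order d has φ(d) generators).
Cyclic subgroups by order — order 1: 1; order 2: 13; order 13: 1.
Total: 15.

15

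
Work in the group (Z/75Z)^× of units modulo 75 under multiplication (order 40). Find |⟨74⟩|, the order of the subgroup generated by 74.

2

Compute successive powers of 74 mod 75: 74, 1; 74^2 ≡ 1 (mod 75).
So |⟨74⟩| = 2.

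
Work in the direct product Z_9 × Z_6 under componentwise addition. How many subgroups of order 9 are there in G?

4

|G| = 54 and 9 | 54, so subgroups of order 9 are possible by Lagrange.
The subgroups of order 9 are: {(0,0), (0,2), (0,4), (3,0), (3,2), (3,4), (6,0), (6,2), (6,4)}; {(0,0), (1,0), (2,0), (3,0), (4,0), (5,0), (6,0), (7,0), (8,0)}; {(0,0), (1,2), (2,4), (3,0), (4,2), (5,4), (6,0), (7,2), (8,4)}; {(0,0), (1,4), (2,2), (3,0), (4,4), (5,2), (6,0), (7,4), (8,2)}.
So G has 4 subgroups of order 9.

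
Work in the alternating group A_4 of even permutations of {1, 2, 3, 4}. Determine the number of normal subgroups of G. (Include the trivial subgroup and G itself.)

3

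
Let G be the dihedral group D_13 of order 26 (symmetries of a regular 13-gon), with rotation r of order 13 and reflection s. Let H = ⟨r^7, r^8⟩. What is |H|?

|⟨r^7⟩| = 13 and |⟨r^8⟩| = 13, so |H| is a multiple of lcm(13, 13) = 13 and divides |G| = 26.
Closing under the operation: H = {e, r, r^2, r^3, r^4, r^5, r^6, r^7, r^8, r^9, r^10, r^11, r^12}, so |H| = 13.

13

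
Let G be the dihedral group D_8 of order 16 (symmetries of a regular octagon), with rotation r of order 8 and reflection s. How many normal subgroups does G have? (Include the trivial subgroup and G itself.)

7

G has 19 subgroups. Checking conjugation-invariance by order — order 1: 1/1 normal; order 2: 1/9 normal; order 4: 1/5 normal; order 8: 3/3 normal; order 16: 1/1 normal.
Total normal subgroups: 7.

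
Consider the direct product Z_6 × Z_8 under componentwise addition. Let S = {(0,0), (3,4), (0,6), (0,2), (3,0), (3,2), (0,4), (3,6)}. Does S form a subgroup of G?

Yes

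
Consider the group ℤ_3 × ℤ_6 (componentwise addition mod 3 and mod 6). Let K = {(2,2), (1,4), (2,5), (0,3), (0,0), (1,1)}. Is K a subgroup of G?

Yes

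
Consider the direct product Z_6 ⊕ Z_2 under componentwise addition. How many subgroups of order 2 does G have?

|G| = 12 and 2 | 12, so subgroups of order 2 are possible by Lagrange.
The subgroups of order 2 are: {(0,0), (0,1)}; {(0,0), (3,0)}; {(0,0), (3,1)}.
So G has 3 subgroups of order 2.

3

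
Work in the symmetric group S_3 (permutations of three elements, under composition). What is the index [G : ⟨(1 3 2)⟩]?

|⟨(1 3 2)⟩| = 3 and |G| = 6.
By Lagrange, [G : H] = |G|/|H| = 6/3 = 2.

2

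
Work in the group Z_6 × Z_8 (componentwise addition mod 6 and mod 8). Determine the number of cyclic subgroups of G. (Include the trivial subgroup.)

16

Group the elements of G by the cyclic subgroup they generate; each cyclic subgroup of order d accounts for φ(d) elements.
Cyclic subgroups by order — order 1: 1; order 2: 3; order 3: 1; order 4: 2; order 6: 3; order 8: 2; order 12: 2; order 24: 2.
Total: 16.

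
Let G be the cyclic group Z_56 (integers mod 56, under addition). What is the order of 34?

In Z_56, the order of an element a is n/gcd(a, n).
gcd(34, 56) = 2, so |⟨34⟩| = 56/2 = 28.

28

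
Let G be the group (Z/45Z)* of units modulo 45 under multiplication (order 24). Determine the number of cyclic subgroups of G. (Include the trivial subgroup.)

12

Group the elements of G by the cyclic subgroup they generate; each cyclic subgroup of order d accounts for φ(d) elements.
Cyclic subgroups by order — order 1: 1; order 2: 3; order 3: 1; order 4: 2; order 6: 3; order 12: 2.
Total: 12.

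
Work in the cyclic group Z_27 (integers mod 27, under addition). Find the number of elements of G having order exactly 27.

In a cyclic group of order 27, the number of elements of order d (for d | 27) is φ(d).
φ(27) = 18.

18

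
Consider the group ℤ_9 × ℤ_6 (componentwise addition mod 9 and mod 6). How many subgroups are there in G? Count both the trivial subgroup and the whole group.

|G| = 54, so by Lagrange every subgroup order divides 54. Divisors: 1, 2, 3, 6, 9, 18, 27, 54.
Subgroups by order — order 1: 1; order 2: 1; order 3: 4; order 6: 4; order 9: 4; order 18: 4; order 27: 1; order 54: 1.
Total: 1 + 1 + 4 + 4 + 4 + 4 + 1 + 1 = 20.

20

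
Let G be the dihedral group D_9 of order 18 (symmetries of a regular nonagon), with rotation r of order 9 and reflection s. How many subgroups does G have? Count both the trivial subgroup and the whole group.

|G| = 18, so by Lagrange every subgroup order divides 18. Divisors: 1, 2, 3, 6, 9, 18.
Subgroups by order — order 1: 1; order 2: 9; order 3: 1; order 6: 3; order 9: 1; order 18: 1.
Total: 1 + 9 + 1 + 3 + 1 + 1 = 16.

16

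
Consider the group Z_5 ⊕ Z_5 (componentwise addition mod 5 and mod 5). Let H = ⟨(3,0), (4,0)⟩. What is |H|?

5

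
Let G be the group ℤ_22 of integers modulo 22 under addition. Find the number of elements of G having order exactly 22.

10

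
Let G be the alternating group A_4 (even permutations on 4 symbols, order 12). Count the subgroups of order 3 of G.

4

|G| = 12 and 3 | 12, so subgroups of order 3 are possible by Lagrange.
The subgroups of order 3 are: {e, (1 2 3), (1 3 2)}; {e, (1 2 4), (1 4 2)}; {e, (1 3 4), (1 4 3)}; {e, (2 3 4), (2 4 3)}.
So G has 4 subgroups of order 3.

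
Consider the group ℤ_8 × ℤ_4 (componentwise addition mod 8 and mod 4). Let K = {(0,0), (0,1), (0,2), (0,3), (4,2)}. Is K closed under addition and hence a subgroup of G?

No

|K| = 5 does not divide |G| = 32, so by Lagrange K is not a subgroup.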